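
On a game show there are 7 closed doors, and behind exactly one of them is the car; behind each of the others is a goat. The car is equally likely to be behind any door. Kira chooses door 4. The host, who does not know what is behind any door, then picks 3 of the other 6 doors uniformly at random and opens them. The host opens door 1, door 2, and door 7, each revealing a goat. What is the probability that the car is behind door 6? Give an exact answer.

Because the host chose which doors to open without knowing where the car is, the choice is independent of the prize location. Learning that none of the 3 opened doors holds the car simply rules out those 3 locations and leaves the remaining 4 doors still equally likely by symmetry.
So P(the car behind door 6) = 1/4.

1/4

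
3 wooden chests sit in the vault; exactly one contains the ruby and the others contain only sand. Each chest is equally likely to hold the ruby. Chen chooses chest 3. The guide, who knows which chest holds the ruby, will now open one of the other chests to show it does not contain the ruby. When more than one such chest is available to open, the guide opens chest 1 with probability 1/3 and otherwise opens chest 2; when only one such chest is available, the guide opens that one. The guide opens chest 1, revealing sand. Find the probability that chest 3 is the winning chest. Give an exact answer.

Apply Bayes' rule, conditioning on where the ruby actually is.
If it is in chest 1 (prior 1/3): the guide opened chest 1, so this case is ruled out; weight (1/3)·0 = 0.
If it is in chest 2 (prior 1/3): only chest 1 is available, probability 1; weight (1/3)·1 = 1/3.
If it is in chest 3 (prior 1/3): chest 1 is available, opened with probability 1/3; weight (1/3)·(1/3) = 1/9.
The weights sum to 4/9.
So P(the ruby in chest 3 | the guide opened chest 1) = (1/9) / (4/9) = 1/4.

1/4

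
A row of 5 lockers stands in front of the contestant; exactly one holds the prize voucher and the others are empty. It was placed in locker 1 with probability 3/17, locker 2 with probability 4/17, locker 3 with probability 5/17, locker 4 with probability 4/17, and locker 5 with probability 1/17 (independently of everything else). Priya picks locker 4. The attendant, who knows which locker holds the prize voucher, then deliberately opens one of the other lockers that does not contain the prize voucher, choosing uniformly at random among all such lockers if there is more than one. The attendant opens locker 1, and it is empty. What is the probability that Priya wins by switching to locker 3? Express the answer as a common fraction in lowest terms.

5/13

Apply Bayes' rule, conditioning on where the prize voucher actually is.
If it is in locker 1 (prior 3/17): the attendant opened locker 1, so this case is ruled out; weight (3/17)·0 = 0.
If it is in locker 2 (prior 4/17): the attendant has 3 equally likely choices, so probability 1/3; weight (4/17)·(1/3) = 4/51.
If it is in locker 3 (prior 5/17): the attendant has 3 equally likely choices, so probability 1/3; weight (5/17)·(1/3) = 5/51.
If it is in locker 4 (prior 4/17): the attendant has 4 equally likely choices, so probability 1/4; weight (4/17)·(1/4) = 1/17.
If it is in locker 5 (prior 1/17): the attendant has 3 equally likely choices, so probability 1/3; weight (1/17)·(1/3) = 1/51.
The weights sum to 13/51.
So P(the prize voucher in locker 3 | the attendant opened locker 1) = (5/51) / (13/51) = 5/13.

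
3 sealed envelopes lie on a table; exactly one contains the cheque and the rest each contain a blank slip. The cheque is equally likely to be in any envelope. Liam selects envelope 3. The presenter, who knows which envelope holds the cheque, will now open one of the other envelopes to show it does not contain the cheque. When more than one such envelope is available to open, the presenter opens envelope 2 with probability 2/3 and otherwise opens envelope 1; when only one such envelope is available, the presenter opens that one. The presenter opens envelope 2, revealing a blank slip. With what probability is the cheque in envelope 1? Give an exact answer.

3/5

Consider each possible location of the cheque in turn.
If it is in envelope 1 (prior 1/3): only envelope 2 is available, probability 1; weight (1/3)·1 = 1/3.
If it is in envelope 2 (prior 1/3): the presenter opened envelope 2, so this case is ruled out; weight (1/3)·0 = 0.
If it is in envelope 3 (prior 1/3): envelope 2 is available, opened with probability 2/3; weight (1/3)·(2/3) = 2/9.
The weights sum to 5/9.
So P(the cheque in envelope 1 | the presenter opened envelope 2) = (1/3) / (5/9) = 3/5.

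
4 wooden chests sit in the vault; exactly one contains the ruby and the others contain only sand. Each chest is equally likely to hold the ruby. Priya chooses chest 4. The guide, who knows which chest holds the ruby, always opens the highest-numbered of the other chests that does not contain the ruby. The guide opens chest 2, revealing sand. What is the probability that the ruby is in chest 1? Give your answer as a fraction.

Condition on the true location of the ruby.
If it is in either of chests 1 and 4 (prior 1/4 each): the guide would have opened chest 3 instead, probability 0; weight (1/4)·0 = 0 each.
If it is in chest 2 (prior 1/4): the guide opened chest 2, so this case is ruled out; weight (1/4)·0 = 0.
If it is in chest 3 (prior 1/4): chest 2 is the highest-numbered option available, probability 1; weight (1/4)·1 = 1/4.
The weights sum to 1/4.
So P(the ruby in chest 1 | the guide opened chest 2) = 0 / (1/4) = 0.

0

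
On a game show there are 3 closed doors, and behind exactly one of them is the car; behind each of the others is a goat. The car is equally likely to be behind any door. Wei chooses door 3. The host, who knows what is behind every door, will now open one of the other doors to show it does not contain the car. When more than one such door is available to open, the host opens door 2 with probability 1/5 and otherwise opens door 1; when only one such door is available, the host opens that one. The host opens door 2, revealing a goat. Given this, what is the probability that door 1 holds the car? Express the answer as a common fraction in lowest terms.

5/6

Condition on the true location of the car.
If it is behind door 1 (prior 1/3): only door 2 is available, probability 1; weight (1/3)·1 = 1/3.
If it is behind door 2 (prior 1/3): the host opened door 2, so this case is ruled out; weight (1/3)·0 = 0.
If it is behind door 3 (prior 1/3): door 2 is available, opened with probability 1/5; weight (1/3)·(1/5) = 1/15.
The weights sum to 2/5.
So P(the car behind door 1 | the host opened door 2) = (1/3) / (2/5) = 5/6.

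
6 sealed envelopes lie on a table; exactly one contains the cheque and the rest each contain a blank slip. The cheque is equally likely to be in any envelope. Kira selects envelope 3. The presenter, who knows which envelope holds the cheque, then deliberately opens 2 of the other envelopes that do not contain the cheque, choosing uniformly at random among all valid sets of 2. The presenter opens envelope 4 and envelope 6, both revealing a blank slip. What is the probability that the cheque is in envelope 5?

Consider each possible location of the cheque in turn.
If it is in any of envelopes 1, 2, and 5 (prior 1/6 each): the presenter has 6 equally likely choices, so probability 1/6; weight (1/6)·(1/6) = 1/36 each.
If it is in envelope 3 (prior 1/6): the presenter has 10 equally likely choices, so probability 1/10; weight (1/6)·(1/10) = 1/60.
If it is in either of envelopes 4 and 6 (prior 1/6 each): that envelope was opened and seen not to hold the prize — ruled out; weight (1/6)·0 = 0 each.
The weights sum to 1/10.
So P(the cheque in envelope 5 | the presenter opened envelope 4 and envelope 6) = (1/36) / (1/10) = 5/18.

5/18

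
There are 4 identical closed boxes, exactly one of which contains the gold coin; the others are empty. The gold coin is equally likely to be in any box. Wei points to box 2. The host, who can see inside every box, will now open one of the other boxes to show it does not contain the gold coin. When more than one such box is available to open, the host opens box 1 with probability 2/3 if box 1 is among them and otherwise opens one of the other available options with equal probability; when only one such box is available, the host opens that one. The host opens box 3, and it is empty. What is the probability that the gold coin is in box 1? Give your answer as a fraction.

Consider each possible location of the gold coin in turn.
If it is in box 1 (prior 1/4): box 1 holds the prize so is unavailable; the host chooses uniformly among the 2 others, probability 1/2; weight (1/4)·(1/2) = 1/8.
If it is in box 2 (prior 1/4): box 1 is available but not opened; box 3 gets probability (1 − 2/3)/2 = 1/6; weight (1/4)·(1/6) = 1/24.
If it is in box 3 (prior 1/4): the host opened box 3, so this case is ruled out; weight (1/4)·0 = 0.
If it is in box 4 (prior 1/4): box 1 is available but not opened, probability 1/3; weight (1/4)·(1/3) = 1/12.
The weights sum to 1/4.
So P(the gold coin in box 1 | the host opened box 3) = (1/8) / (1/4) = 1/2.

1/2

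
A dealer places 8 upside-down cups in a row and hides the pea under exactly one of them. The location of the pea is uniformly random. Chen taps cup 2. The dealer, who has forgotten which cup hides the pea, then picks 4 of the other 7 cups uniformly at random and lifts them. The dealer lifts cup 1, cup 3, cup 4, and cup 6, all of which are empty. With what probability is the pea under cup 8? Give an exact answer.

1/4

Because the dealer chose which cups to lift without knowing where the pea is, the choice is independent of the prize location. Learning that none of the 4 opened cups holds the pea simply rules out those 4 locations and leaves the remaining 4 cups still equally likely by symmetry.
So P(the pea under cup 8) = 1/4.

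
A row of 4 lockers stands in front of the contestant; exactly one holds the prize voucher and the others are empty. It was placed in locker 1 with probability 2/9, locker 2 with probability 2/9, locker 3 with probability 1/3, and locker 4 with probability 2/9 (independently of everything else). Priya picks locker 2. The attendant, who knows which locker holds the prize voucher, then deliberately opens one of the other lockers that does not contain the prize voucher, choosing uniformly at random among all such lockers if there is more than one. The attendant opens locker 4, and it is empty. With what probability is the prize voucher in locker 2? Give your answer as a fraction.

4/19

Consider each possible location of the prize voucher in turn.
If it is in locker 1 (prior 2/9): the attendant has 2 equally likely choices, so probability 1/2; weight (2/9)·(1/2) = 1/9.
If it is in locker 2 (prior 2/9): the attendant has 3 equally likely choices, so probability 1/3; weight (2/9)·(1/3) = 2/27.
If it is in locker 3 (prior 1/3): the attendant has 2 equally likely choices, so probability 1/2; weight (1/3)·(1/2) = 1/6.
If it is in locker 4 (prior 2/9): the attendant opened locker 4, so this case is ruled out; weight (2/9)·0 = 0.
The weights sum to 19/54.
So P(the prize voucher in locker 2 | the attendant opened locker 4) = (2/27) / (19/54) = 4/19.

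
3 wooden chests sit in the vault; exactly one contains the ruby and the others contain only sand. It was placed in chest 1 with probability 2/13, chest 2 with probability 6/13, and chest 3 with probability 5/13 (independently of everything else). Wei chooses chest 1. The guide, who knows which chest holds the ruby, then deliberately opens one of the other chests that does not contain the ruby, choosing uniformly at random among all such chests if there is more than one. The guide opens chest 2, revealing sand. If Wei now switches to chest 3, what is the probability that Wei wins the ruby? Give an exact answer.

5/6

Consider each possible location of the ruby in turn.
If it is in chest 1 (prior 2/13): the guide has 2 equally likely choices, so probability 1/2; weight (2/13)·(1/2) = 1/13.
If it is in chest 2 (prior 6/13): the guide opened chest 2, so this case is ruled out; weight (6/13)·0 = 0.
If it is in chest 3 (prior 5/13): the guide has no choice, probability 1; weight (5/13)·1 = 5/13.
The weights sum to 6/13.
So P(the ruby in chest 3 | the guide opened chest 2) = (5/13) / (6/13) = 5/6.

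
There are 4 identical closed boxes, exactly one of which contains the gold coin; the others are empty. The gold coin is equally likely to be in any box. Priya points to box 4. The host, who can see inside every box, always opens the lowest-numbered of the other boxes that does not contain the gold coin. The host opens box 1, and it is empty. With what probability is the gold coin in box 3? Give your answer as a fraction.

1/3

Consider each possible location of the gold coin in turn.
If it is in box 1 (prior 1/4): the host opened box 1, so this case is ruled out; weight (1/4)·0 = 0.
If it is in any of boxes 2, 3, and 4 (prior 1/4 each): box 1 is the lowest-numbered option available, probability 1; weight (1/4)·1 = 1/4 each.
The weights sum to 3/4.
So P(the gold coin in box 3 | the host opened box 1) = (1/4) / (3/4) = 1/3.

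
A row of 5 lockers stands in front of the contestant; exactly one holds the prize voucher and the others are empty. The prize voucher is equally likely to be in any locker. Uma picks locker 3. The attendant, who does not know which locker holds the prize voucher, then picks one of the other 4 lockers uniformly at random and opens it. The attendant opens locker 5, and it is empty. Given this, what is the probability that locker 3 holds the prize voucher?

1/4

Apply Bayes' rule, conditioning on where the prize voucher actually is.
If it is in any of lockers 1, 2, 3, and 4 (prior 1/5 each): the attendant picks locker 5 with probability 1/4 regardless, and it is not the prize; weight (1/5)·(1/4) = 1/20 each.
If it is in locker 5 (prior 1/5): the attendant opened locker 5, so this case is ruled out; weight (1/5)·0 = 0.
The weights sum to 1/5.
So P(the prize voucher in locker 3 | the attendant opened locker 5) = (1/20) / (1/5) = 1/4.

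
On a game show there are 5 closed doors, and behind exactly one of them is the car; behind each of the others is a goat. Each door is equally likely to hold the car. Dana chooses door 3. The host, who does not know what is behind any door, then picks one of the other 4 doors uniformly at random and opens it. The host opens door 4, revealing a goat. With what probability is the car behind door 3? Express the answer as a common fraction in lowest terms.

Apply Bayes' rule, conditioning on where the car actually is.
If it is behind any of doors 1, 2, 3, and 5 (prior 1/5 each): the host picks door 4 with probability 1/4 regardless, and it is not the prize; weight (1/5)·(1/4) = 1/20 each.
If it is behind door 4 (prior 1/5): the host opened door 4, so this case is ruled out; weight (1/5)·0 = 0.
The weights sum to 1/5.
So P(the car behind door 3 | the host opened door 4) = (1/20) / (1/5) = 1/4.

1/4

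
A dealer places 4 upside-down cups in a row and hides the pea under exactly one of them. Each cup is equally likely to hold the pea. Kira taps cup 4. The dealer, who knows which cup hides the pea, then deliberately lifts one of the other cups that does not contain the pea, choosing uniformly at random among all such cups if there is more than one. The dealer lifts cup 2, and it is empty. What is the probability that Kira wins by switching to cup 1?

Consider each possible location of the pea in turn.
If it is under either of cups 1 and 3 (prior 1/4 each): the dealer has 2 equally likely choices, so probability 1/2; weight (1/4)·(1/2) = 1/8 each.
If it is under cup 2 (prior 1/4): the dealer opened cup 2, so this case is ruled out; weight (1/4)·0 = 0.
If it is under cup 4 (prior 1/4): the dealer has 3 equally likely choices, so probability 1/3; weight (1/4)·(1/3) = 1/12.
The weights sum to 1/3.
So P(the pea under cup 1 | the dealer opened cup 2) = (1/8) / (1/3) = 3/8.

3/8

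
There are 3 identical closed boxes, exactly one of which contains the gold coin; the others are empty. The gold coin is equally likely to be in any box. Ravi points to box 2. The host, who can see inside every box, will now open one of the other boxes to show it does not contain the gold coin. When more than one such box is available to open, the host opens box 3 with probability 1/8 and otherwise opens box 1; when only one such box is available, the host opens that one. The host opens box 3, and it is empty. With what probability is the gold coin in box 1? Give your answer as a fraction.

8/9

Apply Bayes' rule, conditioning on where the gold coin actually is.
If it is in box 1 (prior 1/3): only box 3 is available, probability 1; weight (1/3)·1 = 1/3.
If it is in box 2 (prior 1/3): box 3 is available, opened with probability 1/8; weight (1/3)·(1/8) = 1/24.
If it is in box 3 (prior 1/3): the host opened box 3, so this case is ruled out; weight (1/3)·0 = 0.
The weights sum to 3/8.
So P(the gold coin in box 1 | the host opened box 3) = (1/3) / (3/8) = 8/9.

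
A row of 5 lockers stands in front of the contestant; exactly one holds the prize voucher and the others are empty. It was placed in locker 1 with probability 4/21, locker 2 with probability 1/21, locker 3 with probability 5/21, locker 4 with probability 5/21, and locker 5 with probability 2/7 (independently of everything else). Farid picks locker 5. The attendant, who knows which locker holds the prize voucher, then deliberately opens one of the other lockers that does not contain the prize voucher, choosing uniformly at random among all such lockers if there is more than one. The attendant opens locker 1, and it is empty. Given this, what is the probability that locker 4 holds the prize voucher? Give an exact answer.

Apply Bayes' rule, conditioning on where the prize voucher actually is.
If it is in locker 1 (prior 4/21): the attendant opened locker 1, so this case is ruled out; weight (4/21)·0 = 0.
If it is in locker 2 (prior 1/21): the attendant has 3 equally likely choices, so probability 1/3; weight (1/21)·(1/3) = 1/63.
If it is in either of lockers 3 and 4 (prior 5/21 each): the attendant has 3 equally likely choices, so probability 1/3; weight (5/21)·(1/3) = 5/63 each.
If it is in locker 5 (prior 2/7): the attendant has 4 equally likely choices, so probability 1/4; weight (2/7)·(1/4) = 1/14.
The weights sum to 31/126.
So P(the prize voucher in locker 4 | the attendant opened locker 1) = (5/63) / (31/126) = 10/31.

10/31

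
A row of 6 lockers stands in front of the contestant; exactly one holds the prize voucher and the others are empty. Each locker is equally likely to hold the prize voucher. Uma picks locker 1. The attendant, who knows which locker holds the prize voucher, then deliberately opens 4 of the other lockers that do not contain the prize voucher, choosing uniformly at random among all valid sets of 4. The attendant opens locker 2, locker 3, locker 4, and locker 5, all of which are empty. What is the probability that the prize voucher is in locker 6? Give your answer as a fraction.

Consider each possible location of the prize voucher in turn.
If it is in locker 1 (prior 1/6): the attendant has 5 equally likely choices, so probability 1/5; weight (1/6)·(1/5) = 1/30.
If it is in any of lockers 2, 3, 4, and 5 (prior 1/6 each): that locker was opened and seen not to hold the prize — ruled out; weight (1/6)·0 = 0 each.
If it is in locker 6 (prior 1/6): the attendant has no choice, probability 1; weight (1/6)·1 = 1/6.
The weights sum to 1/5.
So P(the prize voucher in locker 6 | the attendant opened locker 2, locker 3, locker 4, and locker 5) = (1/6) / (1/5) = 5/6.

5/6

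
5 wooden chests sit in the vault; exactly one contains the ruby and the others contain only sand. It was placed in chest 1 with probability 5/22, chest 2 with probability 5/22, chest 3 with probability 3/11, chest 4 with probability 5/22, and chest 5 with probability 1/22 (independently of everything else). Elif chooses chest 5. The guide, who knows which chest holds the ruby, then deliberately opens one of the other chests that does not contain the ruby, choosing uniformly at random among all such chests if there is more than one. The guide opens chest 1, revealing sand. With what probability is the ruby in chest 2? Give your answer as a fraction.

20/67

Apply Bayes' rule, conditioning on where the ruby actually is.
If it is in chest 1 (prior 5/22): the guide opened chest 1, so this case is ruled out; weight (5/22)·0 = 0.
If it is in either of chests 2 and 4 (prior 5/22 each): the guide has 3 equally likely choices, so probability 1/3; weight (5/22)·(1/3) = 5/66 each.
If it is in chest 3 (prior 3/11): the guide has 3 equally likely choices, so probability 1/3; weight (3/11)·(1/3) = 1/11.
If it is in chest 5 (prior 1/22): the guide has 4 equally likely choices, so probability 1/4; weight (1/22)·(1/4) = 1/88.
The weights sum to 67/264.
So P(the ruby in chest 2 | the guide opened chest 1) = (5/66) / (67/264) = 20/67.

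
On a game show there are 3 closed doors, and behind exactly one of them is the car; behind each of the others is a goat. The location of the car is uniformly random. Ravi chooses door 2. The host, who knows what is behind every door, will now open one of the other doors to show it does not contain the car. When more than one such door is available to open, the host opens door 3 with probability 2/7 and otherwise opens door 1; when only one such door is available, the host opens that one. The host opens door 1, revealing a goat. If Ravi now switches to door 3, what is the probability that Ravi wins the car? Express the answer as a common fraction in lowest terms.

Apply Bayes' rule, conditioning on where the car actually is.
If it is behind door 1 (prior 1/3): the host opened door 1, so this case is ruled out; weight (1/3)·0 = 0.
If it is behind door 2 (prior 1/3): door 3 is available but not opened, probability 5/7; weight (1/3)·(5/7) = 5/21.
If it is behind door 3 (prior 1/3): only door 1 is available, probability 1; weight (1/3)·1 = 1/3.
The weights sum to 4/7.
So P(the car behind door 3 | the host opened door 1) = (1/3) / (4/7) = 7/12.

7/12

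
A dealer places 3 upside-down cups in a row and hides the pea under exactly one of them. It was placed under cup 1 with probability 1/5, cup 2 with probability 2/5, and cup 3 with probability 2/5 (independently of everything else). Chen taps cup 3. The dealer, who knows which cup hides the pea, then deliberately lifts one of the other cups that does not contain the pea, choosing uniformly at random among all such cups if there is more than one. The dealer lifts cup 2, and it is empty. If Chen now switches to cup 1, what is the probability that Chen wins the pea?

1/2

Condition on the true location of the pea.
If it is under cup 1 (prior 1/5): the dealer has no choice, probability 1; weight (1/5)·1 = 1/5.
If it is under cup 2 (prior 2/5): the dealer opened cup 2, so this case is ruled out; weight (2/5)·0 = 0.
If it is under cup 3 (prior 2/5): the dealer has 2 equally likely choices, so probability 1/2; weight (2/5)·(1/2) = 1/5.
The weights sum to 2/5.
So P(the pea under cup 1 | the dealer opened cup 2) = (1/5) / (2/5) = 1/2.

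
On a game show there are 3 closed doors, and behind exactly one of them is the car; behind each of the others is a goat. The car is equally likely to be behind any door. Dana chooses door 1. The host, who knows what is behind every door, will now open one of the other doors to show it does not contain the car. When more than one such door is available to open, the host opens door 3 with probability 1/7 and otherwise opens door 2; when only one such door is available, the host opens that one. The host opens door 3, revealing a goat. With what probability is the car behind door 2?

Consider each possible location of the car in turn.
If it is behind door 1 (prior 1/3): door 3 is available, opened with probability 1/7; weight (1/3)·(1/7) = 1/21.
If it is behind door 2 (prior 1/3): only door 3 is available, probability 1; weight (1/3)·1 = 1/3.
If it is behind door 3 (prior 1/3): the host opened door 3, so this case is ruled out; weight (1/3)·0 = 0.
The weights sum to 8/21.
So P(the car behind door 2 | the host opened door 3) = (1/3) / (8/21) = 7/8.

7/8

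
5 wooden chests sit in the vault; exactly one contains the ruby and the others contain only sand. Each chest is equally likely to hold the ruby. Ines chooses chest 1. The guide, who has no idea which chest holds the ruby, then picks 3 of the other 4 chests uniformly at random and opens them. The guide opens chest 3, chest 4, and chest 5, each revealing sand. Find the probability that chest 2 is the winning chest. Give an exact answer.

Because the guide chose which chests to open without knowing where the ruby is, the choice is independent of the prize location. Learning that none of the 3 opened chests holds the ruby simply rules out those 3 locations and leaves the remaining 2 chests still equally likely by symmetry.
So P(the ruby in chest 2) = 1/2.

1/2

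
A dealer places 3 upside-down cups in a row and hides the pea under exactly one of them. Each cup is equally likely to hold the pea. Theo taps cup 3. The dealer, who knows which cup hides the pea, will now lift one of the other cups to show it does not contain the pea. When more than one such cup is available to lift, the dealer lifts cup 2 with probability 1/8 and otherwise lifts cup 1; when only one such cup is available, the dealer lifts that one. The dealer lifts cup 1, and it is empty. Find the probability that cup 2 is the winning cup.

Apply Bayes' rule, conditioning on where the pea actually is.
If it is under cup 1 (prior 1/3): the dealer opened cup 1, so this case is ruled out; weight (1/3)·0 = 0.
If it is under cup 2 (prior 1/3): only cup 1 is available, probability 1; weight (1/3)·1 = 1/3.
If it is under cup 3 (prior 1/3): cup 2 is available but not opened, probability 7/8; weight (1/3)·(7/8) = 7/24.
The weights sum to 5/8.
So P(the pea under cup 2 | the dealer opened cup 1) = (1/3) / (5/8) = 8/15.

8/15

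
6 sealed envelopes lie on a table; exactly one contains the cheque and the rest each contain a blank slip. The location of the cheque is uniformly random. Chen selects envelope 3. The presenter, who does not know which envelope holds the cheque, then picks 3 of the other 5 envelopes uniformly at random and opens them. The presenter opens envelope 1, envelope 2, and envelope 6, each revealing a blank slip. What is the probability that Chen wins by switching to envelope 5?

Because the presenter chose which envelopes to open without knowing where the cheque is, the choice is independent of the prize location. Learning that none of the 3 opened envelopes holds the cheque simply rules out those 3 locations and leaves the remaining 3 envelopes still equally likely by symmetry.
So P(the cheque in envelope 5) = 1/3.

1/3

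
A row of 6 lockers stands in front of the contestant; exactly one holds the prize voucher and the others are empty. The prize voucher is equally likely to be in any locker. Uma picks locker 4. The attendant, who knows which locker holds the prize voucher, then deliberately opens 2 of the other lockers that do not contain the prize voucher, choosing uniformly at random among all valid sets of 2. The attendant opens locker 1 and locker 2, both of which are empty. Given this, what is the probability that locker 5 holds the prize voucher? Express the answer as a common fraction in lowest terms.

Consider each possible location of the prize voucher in turn.
If it is in either of lockers 1 and 2 (prior 1/6 each): that locker was opened and seen not to hold the prize — ruled out; weight (1/6)·0 = 0 each.
If it is in any of lockers 3, 5, and 6 (prior 1/6 each): the attendant has 6 equally likely choices, so probability 1/6; weight (1/6)·(1/6) = 1/36 each.
If it is in locker 4 (prior 1/6): the attendant has 10 equally likely choices, so probability 1/10; weight (1/6)·(1/10) = 1/60.
The weights sum to 1/10.
So P(the prize voucher in locker 5 | the attendant opened locker 1 and locker 2) = (1/36) / (1/10) = 5/18.

5/18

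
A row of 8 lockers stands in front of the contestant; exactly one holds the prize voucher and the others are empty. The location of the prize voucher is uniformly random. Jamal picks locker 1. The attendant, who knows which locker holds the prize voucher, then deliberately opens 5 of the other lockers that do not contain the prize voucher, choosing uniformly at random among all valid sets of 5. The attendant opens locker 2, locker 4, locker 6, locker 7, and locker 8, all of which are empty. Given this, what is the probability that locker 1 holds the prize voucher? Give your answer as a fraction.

Consider each possible location of the prize voucher in turn.
If it is in locker 1 (prior 1/8): the attendant has 21 equally likely choices, so probability 1/21; weight (1/8)·(1/21) = 1/168.
If it is in any of lockers 2, 4, 6, 7, and 8 (prior 1/8 each): that locker was opened and seen not to hold the prize — ruled out; weight (1/8)·0 = 0 each.
If it is in either of lockers 3 and 5 (prior 1/8 each): the attendant has 6 equally likely choices, so probability 1/6; weight (1/8)·(1/6) = 1/48 each.
The weights sum to 1/21.
So P(the prize voucher in locker 1 | the attendant opened locker 2, locker 4, locker 6, locker 7, and locker 8) = (1/168) / (1/21) = 1/8.

1/8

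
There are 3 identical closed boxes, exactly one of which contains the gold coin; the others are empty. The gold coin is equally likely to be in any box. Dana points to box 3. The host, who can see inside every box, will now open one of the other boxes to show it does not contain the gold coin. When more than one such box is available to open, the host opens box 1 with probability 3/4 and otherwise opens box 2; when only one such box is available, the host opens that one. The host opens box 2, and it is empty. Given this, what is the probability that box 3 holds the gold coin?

1/5

Apply Bayes' rule, conditioning on where the gold coin actually is.
If it is in box 1 (prior 1/3): only box 2 is available, probability 1; weight (1/3)·1 = 1/3.
If it is in box 2 (prior 1/3): the host opened box 2, so this case is ruled out; weight (1/3)·0 = 0.
If it is in box 3 (prior 1/3): box 1 is available but not opened, probability 1/4; weight (1/3)·(1/4) = 1/12.
The weights sum to 5/12.
So P(the gold coin in box 3 | the host opened box 2) = (1/12) / (5/12) = 1/5.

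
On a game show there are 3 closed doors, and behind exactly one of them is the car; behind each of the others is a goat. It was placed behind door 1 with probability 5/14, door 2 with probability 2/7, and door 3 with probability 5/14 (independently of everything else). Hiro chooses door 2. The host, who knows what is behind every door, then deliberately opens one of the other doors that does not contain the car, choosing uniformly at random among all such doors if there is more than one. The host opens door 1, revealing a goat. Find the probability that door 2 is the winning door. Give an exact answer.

2/7

Condition on the true location of the car.
If it is behind door 1 (prior 5/14): the host opened door 1, so this case is ruled out; weight (5/14)·0 = 0.
If it is behind door 2 (prior 2/7): the host has 2 equally likely choices, so probability 1/2; weight (2/7)·(1/2) = 1/7.
If it is behind door 3 (prior 5/14): the host has no choice, probability 1; weight (5/14)·1 = 5/14.
The weights sum to 1/2.
So P(the car behind door 2 | the host opened door 1) = (1/7) / (1/2) = 2/7.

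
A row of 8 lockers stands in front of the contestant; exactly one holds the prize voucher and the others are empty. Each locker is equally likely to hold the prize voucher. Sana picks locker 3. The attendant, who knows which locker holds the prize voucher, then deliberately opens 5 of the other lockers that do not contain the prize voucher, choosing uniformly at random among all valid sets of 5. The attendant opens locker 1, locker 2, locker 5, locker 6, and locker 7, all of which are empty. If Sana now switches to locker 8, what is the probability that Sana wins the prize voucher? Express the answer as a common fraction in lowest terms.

Consider each possible location of the prize voucher in turn.
If it is in any of lockers 1, 2, 5, 6, and 7 (prior 1/8 each): that locker was opened and seen not to hold the prize — ruled out; weight (1/8)·0 = 0 each.
If it is in locker 3 (prior 1/8): the attendant has 21 equally likely choices, so probability 1/21; weight (1/8)·(1/21) = 1/168.
If it is in either of lockers 4 and 8 (prior 1/8 each): the attendant has 6 equally likely choices, so probability 1/6; weight (1/8)·(1/6) = 1/48 each.
The weights sum to 1/21.
So P(the prize voucher in locker 8 | the attendant opened locker 1, locker 2, locker 5, locker 6, and locker 7) = (1/48) / (1/21) = 7/16.

7/16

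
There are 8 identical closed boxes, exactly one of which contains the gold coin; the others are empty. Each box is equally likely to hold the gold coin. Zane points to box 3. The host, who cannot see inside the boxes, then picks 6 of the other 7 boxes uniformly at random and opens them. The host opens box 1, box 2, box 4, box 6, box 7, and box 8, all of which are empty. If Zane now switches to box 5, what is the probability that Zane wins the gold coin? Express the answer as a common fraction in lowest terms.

1/2

Because the host chose which boxes to open without knowing where the gold coin is, the choice is independent of the prize location. Learning that none of the 6 opened boxes holds the gold coin simply rules out those 6 locations and leaves the remaining 2 boxes still equally likely by symmetry.
So P(the gold coin in box 5) = 1/2.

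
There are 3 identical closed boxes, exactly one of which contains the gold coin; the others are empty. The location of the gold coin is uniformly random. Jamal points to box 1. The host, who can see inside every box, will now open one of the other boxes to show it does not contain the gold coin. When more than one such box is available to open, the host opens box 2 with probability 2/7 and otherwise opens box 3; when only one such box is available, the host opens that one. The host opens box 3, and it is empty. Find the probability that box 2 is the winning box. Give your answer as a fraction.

Apply Bayes' rule, conditioning on where the gold coin actually is.
If it is in box 1 (prior 1/3): box 2 is available but not opened, probability 5/7; weight (1/3)·(5/7) = 5/21.
If it is in box 2 (prior 1/3): only box 3 is available, probability 1; weight (1/3)·1 = 1/3.
If it is in box 3 (prior 1/3): the host opened box 3, so this case is ruled out; weight (1/3)·0 = 0.
The weights sum to 4/7.
So P(the gold coin in box 2 | the host opened box 3) = (1/3) / (4/7) = 7/12.

7/12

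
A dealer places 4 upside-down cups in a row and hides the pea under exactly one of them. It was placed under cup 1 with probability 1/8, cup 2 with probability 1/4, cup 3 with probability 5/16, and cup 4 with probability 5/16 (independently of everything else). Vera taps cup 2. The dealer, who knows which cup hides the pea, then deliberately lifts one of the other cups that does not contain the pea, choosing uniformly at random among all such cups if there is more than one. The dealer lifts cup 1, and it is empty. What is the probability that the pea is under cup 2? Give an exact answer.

Consider each possible location of the pea in turn.
If it is under cup 1 (prior 1/8): the dealer opened cup 1, so this case is ruled out; weight (1/8)·0 = 0.
If it is under cup 2 (prior 1/4): the dealer has 3 equally likely choices, so probability 1/3; weight (1/4)·(1/3) = 1/12.
If it is under either of cups 3 and 4 (prior 5/16 each): the dealer has 2 equally likely choices, so probability 1/2; weight (5/16)·(1/2) = 5/32 each.
The weights sum to 19/48.
So P(the pea under cup 2 | the dealer opened cup 1) = (1/12) / (19/48) = 4/19.

4/19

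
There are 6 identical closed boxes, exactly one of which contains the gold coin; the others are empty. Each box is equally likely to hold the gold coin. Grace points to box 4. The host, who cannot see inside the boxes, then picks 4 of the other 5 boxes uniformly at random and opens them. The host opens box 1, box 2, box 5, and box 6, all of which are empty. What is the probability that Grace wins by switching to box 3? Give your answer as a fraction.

Apply Bayes' rule, conditioning on where the gold coin actually is.
If it is in any of boxes 1, 2, 5, and 6 (prior 1/6 each): that box was opened and seen not to hold the prize — ruled out; weight (1/6)·0 = 0 each.
If it is in either of boxes 3 and 4 (prior 1/6 each): the host picks exactly this set with probability 1/5 regardless, and none is the prize; weight (1/6)·(1/5) = 1/30 each.
The weights sum to 1/15.
So P(the gold coin in box 3 | the host opened box 1, box 2, box 5, and box 6) = (1/30) / (1/15) = 1/2.

1/2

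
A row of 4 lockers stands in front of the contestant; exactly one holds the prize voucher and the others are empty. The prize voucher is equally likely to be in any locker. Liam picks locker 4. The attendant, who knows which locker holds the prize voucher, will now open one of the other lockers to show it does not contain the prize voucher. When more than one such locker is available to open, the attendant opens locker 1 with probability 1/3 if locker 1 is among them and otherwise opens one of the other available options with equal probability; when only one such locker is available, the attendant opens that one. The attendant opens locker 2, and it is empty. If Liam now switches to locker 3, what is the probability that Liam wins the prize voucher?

Consider each possible location of the prize voucher in turn.
If it is in locker 1 (prior 1/4): locker 1 holds the prize so is unavailable; the attendant chooses uniformly among the 2 others, probability 1/2; weight (1/4)·(1/2) = 1/8.
If it is in locker 2 (prior 1/4): the attendant opened locker 2, so this case is ruled out; weight (1/4)·0 = 0.
If it is in locker 3 (prior 1/4): locker 1 is available but not opened, probability 2/3; weight (1/4)·(2/3) = 1/6.
If it is in locker 4 (prior 1/4): locker 1 is available but not opened; locker 2 gets probability (1 − 1/3)/2 = 1/3; weight (1/4)·(1/3) = 1/12.
The weights sum to 3/8.
So P(the prize voucher in locker 3 | the attendant opened locker 2) = (1/6) / (3/8) = 4/9.

4/9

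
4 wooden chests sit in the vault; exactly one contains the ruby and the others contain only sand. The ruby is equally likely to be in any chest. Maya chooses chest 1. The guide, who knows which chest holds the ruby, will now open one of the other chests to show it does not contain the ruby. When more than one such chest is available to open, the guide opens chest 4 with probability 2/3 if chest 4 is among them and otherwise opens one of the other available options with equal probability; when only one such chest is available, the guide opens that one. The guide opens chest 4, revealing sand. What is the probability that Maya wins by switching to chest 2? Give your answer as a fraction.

1/3

Consider each possible location of the ruby in turn.
If it is in any of chests 1, 2, and 3 (prior 1/4 each): chest 4 is available, opened with probability 2/3; weight (1/4)·(2/3) = 1/6 each.
If it is in chest 4 (prior 1/4): the guide opened chest 4, so this case is ruled out; weight (1/4)·0 = 0.
The weights sum to 1/2.
So P(the ruby in chest 2 | the guide opened chest 4) = (1/6) / (1/2) = 1/3.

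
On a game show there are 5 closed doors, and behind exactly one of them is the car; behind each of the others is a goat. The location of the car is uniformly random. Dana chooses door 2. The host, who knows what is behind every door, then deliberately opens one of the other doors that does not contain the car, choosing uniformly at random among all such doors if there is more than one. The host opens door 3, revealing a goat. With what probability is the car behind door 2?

Condition on the true location of the car.
If it is behind any of doors 1, 4, and 5 (prior 1/5 each): the host has 3 equally likely choices, so probability 1/3; weight (1/5)·(1/3) = 1/15 each.
If it is behind door 2 (prior 1/5): the host has 4 equally likely choices, so probability 1/4; weight (1/5)·(1/4) = 1/20.
If it is behind door 3 (prior 1/5): the host opened door 3, so this case is ruled out; weight (1/5)·0 = 0.
The weights sum to 1/4.
So P(the car behind door 2 | the host opened door 3) = (1/20) / (1/4) = 1/5.

1/5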